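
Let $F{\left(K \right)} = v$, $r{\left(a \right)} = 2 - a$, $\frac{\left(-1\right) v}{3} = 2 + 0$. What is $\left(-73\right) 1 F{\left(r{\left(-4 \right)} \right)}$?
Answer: $438$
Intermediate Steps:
$v = -6$ ($v = - 3 \left(2 + 0\right) = \left(-3\right) 2 = -6$)
$F{\left(K \right)} = -6$
$\left(-73\right) 1 F{\left(r{\left(-4 \right)} \right)} = \left(-73\right) 1 \left(-6\right) = \left(-73\right) \left(-6\right) = 438$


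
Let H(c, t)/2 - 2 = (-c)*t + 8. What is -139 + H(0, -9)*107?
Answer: 2001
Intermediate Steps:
H(c, t) = 20 - 2*c*t (H(c, t) = 4 + 2*((-c)*t + 8) = 4 + 2*(-c*t + 8) = 4 + 2*(8 - c*t) = 4 + (16 - 2*c*t) = 20 - 2*c*t)
-139 + H(0, -9)*107 = -139 + (20 - 2*0*(-9))*107 = -139 + (20 + 0)*107 = -139 + 20*107 = -139 + 2140 = 2001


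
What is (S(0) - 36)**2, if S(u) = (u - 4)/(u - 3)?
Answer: 10816/9 ≈ 1201.8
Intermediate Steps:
S(u) = (-4 + u)/(-3 + u)
(S(0) - 36)**2 = ((-4 + 0)/(-3 + 0) - 36)**2 = (-4/(-3) - 36)**2 = (-1/3*(-4) - 36)**2 = (4/3 - 36)**2 = (-104/3)**2 = 10816/9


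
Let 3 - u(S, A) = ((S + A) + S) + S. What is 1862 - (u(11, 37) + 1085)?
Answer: 844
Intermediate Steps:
u(S, A) = 3 - A - 3*S (u(S, A) = 3 - (((S + A) + S) + S) = 3 - (((A + S) + S) + S) = 3 - ((A + 2*S) + S) = 3 - (A + 3*S) = 3 + (-A - 3*S) = 3 - A - 3*S)
1862 - (u(11, 37) + 1085) = 1862 - ((3 - 1*37 - 3*11) + 1085) = 1862 - ((3 - 37 - 33) + 1085) = 1862 - (-67 + 1085) = 1862 - 1*1018 = 1862 - 1018 = 844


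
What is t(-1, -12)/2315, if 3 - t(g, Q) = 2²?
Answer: -1/2315 ≈ -0.00043197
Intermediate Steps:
t(g, Q) = -1 (t(g, Q) = 3 - 1*2² = 3 - 1*4 = 3 - 4 = -1)
t(-1, -12)/2315 = -1/2315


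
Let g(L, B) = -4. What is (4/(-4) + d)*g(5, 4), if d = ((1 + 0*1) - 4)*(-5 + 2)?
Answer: -32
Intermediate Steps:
d = 9 (d = ((1 + 0) - 4)*(-3) = (1 - 4)*(-3) = -3*(-3) = 9)
(4/(-4) + d)*g(5, 4) = (4/(-4) + 9)*(-4) = (4*(-1/4) + 9)*(-4) = (-1 + 9)*(-4) = 8*(-4) = -32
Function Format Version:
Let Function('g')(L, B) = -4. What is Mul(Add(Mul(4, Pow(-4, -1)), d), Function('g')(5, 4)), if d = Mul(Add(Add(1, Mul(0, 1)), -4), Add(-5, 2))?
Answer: -32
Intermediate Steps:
d = 9 (d = Mul(Add(Add(1, 0), -4), -3) = Mul(Add(1, -4), -3) = Mul(-3, -3) = 9)
Mul(Add(Mul(4, Pow(-4, -1)), d), Function('g')(5, 4)) = Mul(Add(Mul(4, Pow(-4, -1)), 9), -4) = Mul(Add(Mul(4, Rational(-1, 4)), 9), -4) = Mul(Add(-1, 9), -4) = Mul(8, -4) = -32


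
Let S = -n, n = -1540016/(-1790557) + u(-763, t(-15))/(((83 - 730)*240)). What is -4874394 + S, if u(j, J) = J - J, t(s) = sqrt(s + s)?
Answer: -8727881837474/1790557 ≈ -4.8744e+6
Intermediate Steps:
t(s) = sqrt(2)*sqrt(s) (t(s) = sqrt(2*s) = sqrt(2)*sqrt(s))
u(j, J) = 0
n = 1540016/1790557 (n = -1540016/(-1790557) + 0/(((83 - 730)*240)) = -1540016*(-1/1790557) + 0/((-647*240)) = 1540016/1790557 + 0/(-155280) = 1540016/1790557 + 0*(-1/155280) = 1540016/1790557 + 0 = 1540016/1790557 ≈ 0.86008)
S = -1540016/1790557 (S = -1*1540016/1790557 = -1540016/1790557 ≈ -0.86008)
-4874394 + S = -4874394 - 1540016/1790557 = -8727881837474/1790557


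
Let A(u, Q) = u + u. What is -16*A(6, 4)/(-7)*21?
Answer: 576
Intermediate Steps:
A(u, Q) = 2*u
-16*A(6, 4)/(-7)*21 = -16*2*6/(-7)*21 = -192*(-1)/7*21 = -16*(-12/7)*21 = (192/7)*21 = 576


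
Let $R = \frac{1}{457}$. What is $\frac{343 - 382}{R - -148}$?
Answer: $- \frac{17823}{67637} \approx -0.26351$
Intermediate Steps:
$R = \frac{1}{457} \approx 0.0021882$
$\frac{343 - 382}{R - -148} = \frac{343 - 382}{\frac{1}{457} - -148} = - \frac{39}{\frac{1}{457} + \left(-34 + 182\right)} = - \frac{39}{\frac{1}{457} + 148} = - \frac{39}{\frac{67637}{457}} = \left(-39\right) \frac{457}{67637} = - \frac{17823}{67637}$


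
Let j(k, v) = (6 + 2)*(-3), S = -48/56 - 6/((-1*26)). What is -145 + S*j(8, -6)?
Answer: -11827/91 ≈ -129.97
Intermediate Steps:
S = -57/91 (S = -48*1/56 - 6/(-26) = -6/7 - 6*(-1/26) = -6/7 + 3/13 = -57/91 ≈ -0.62637)
j(k, v) = -24 (j(k, v) = 8*(-3) = -24)
-145 + S*j(8, -6) = -145 - 57/91*(-24) = -145 + 1368/91 = -11827/91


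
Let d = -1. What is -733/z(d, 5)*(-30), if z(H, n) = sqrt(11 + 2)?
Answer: 21990*sqrt(13)/13 ≈ 6098.9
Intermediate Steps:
z(H, n) = sqrt(13)
-733/z(d, 5)*(-30) = -733*sqrt(13)/13*(-30) = 21990*sqrt(13)/13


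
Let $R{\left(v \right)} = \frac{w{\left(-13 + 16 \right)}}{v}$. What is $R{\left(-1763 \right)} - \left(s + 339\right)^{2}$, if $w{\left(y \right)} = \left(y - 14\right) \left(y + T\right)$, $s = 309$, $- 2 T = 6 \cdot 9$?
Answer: $- \frac{740291016}{1763} \approx -4.199 \cdot 10^{5}$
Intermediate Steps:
$T = -27$ ($T = - \frac{6 \cdot 9}{2} = \left(- \frac{1}{2}\right) 54 = -27$)
$w{\left(y \right)} = \left(-27 + y\right) \left(-14 + y\right)$ ($w{\left(y \right)} = \left(y - 14\right) \left(y - 27\right) = \left(-14 + y\right) \left(-27 + y\right) = \left(-27 + y\right) \left(-14 + y\right)$)
$R{\left(v \right)} = \frac{264}{v}$ ($R{\left(v \right)} = \frac{378 + \left(-13 + 16\right)^{2} - 41 \left(-13 + 16\right)}{v} = \frac{378 + 3^{2} - 123}{v} = \frac{378 + 9 - 123}{v} = \frac{264}{v}$)
$R{\left(-1763 \right)} - \left(s + 339\right)^{2} = \frac{264}{-1763} - \left(309 + 339\right)^{2} = 264 \left(- \frac{1}{1763}\right) - 648^{2} = - \frac{264}{1763} - 419904 = - \frac{740291016}{1763}$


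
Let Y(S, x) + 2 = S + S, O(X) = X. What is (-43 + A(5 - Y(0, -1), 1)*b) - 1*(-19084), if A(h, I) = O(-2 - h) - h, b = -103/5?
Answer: 96853/5 ≈ 19371.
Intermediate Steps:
Y(S, x) = -2 + 2*S (Y(S, x) = -2 + (S + S) = -2 + 2*S)
b = -103/5 (b = -103*⅕ = -103/5 ≈ -20.600)
A(h, I) = -2 - 2*h (A(h, I) = (-2 - h) - h = -2 - 2*h)
(-43 + A(5 - Y(0, -1), 1)*b) - 1*(-19084) = (-43 + (-2 - 2*(5 - (-2 + 2*0)))*(-103/5)) - 1*(-19084) = (-43 + (-2 - 2*(5 - (-2 + 0)))*(-103/5)) + 19084 = (-43 + (-2 - 2*(5 - 1*(-2)))*(-103/5)) + 19084 = (-43 + (-2 - 2*(5 + 2))*(-103/5)) + 19084 = (-43 + (-2 - 2*7)*(-103/5)) + 19084 = (-43 + (-2 - 14)*(-103/5)) + 19084 = (-43 - 16*(-103/5)) + 19084 = (-43 + 1648/5) + 19084 = 1433/5 + 19084 = 96853/5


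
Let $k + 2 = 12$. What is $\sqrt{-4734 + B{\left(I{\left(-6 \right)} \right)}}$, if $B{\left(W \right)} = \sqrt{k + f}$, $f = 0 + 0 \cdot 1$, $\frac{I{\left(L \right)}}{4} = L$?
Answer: $\sqrt{-4734 + \sqrt{10}} \approx 68.781 i$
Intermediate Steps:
$k = 10$ ($k = -2 + 12 = 10$)
$I{\left(L \right)} = 4 L$
$f = 0$ ($f = 0 + 0 = 0$)
$B{\left(W \right)} = \sqrt{10}$ ($B{\left(W \right)} = \sqrt{10 + 0} = \sqrt{10}$)
$\sqrt{-4734 + B{\left(I{\left(-6 \right)} \right)}} = \sqrt{-4734 + \sqrt{10}}$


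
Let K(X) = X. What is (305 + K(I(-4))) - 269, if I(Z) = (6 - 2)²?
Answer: 52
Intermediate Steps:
I(Z) = 16 (I(Z) = 4² = 16)
(305 + K(I(-4))) - 269 = (305 + 16) - 269 = 321 - 269 = 52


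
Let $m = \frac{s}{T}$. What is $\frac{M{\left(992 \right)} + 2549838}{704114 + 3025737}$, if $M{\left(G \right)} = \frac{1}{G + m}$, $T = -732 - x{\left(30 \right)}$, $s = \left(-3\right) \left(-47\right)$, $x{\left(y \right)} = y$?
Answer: $\frac{37785749356}{55272223163} \approx 0.68363$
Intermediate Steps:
$s = 141$
$T = -762$ ($T = -732 - 30 = -762$)
$m = - \frac{47}{254}$ ($m = \frac{141}{-762} = 141 \left(- \frac{1}{762}\right) = - \frac{47}{254} \approx -0.18504$)
$M{\left(G \right)} = \frac{1}{- \frac{47}{254} + G}$ ($M{\left(G \right)} = \frac{1}{G - \frac{47}{254}} = \frac{1}{- \frac{47}{254} + G}$)
$\frac{M{\left(992 \right)} + 2549838}{704114 + 3025737} = \frac{\frac{254}{-47 + 254 \cdot 992} + 2549838}{704114 + 3025737} = \frac{\frac{254}{-47 + 251968} + 2549838}{3729851} = \left(\frac{254}{251921} + 2549838\right) \frac{1}{3729851} = \frac{642357739052}{251921} \cdot \frac{1}{3729851} = \frac{37785749356}{55272223163}$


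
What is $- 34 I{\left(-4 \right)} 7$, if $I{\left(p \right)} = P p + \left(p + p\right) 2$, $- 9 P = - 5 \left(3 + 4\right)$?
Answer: $\frac{67592}{9} \approx 7510.2$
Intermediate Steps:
$P = \frac{35}{9}$ ($P = - \frac{\left(-5\right) \left(3 + 4\right)}{9} = - \frac{\left(-5\right) 7}{9} = \left(- \frac{1}{9}\right) \left(-35\right) = \frac{35}{9} \approx 3.8889$)
$I{\left(p \right)} = \frac{71 p}{9}$ ($I{\left(p \right)} = \frac{35 p}{9} + \left(p + p\right) 2 = \frac{35 p}{9} + 2 p 2 = \frac{35 p}{9} + 4 p = \frac{71 p}{9}$)
$- 34 I{\left(-4 \right)} 7 = - 34 \cdot \frac{71}{9} \left(-4\right) 7 = \left(-34\right) \left(- \frac{284}{9}\right) 7 = \frac{9656}{9} \cdot 7 = \frac{67592}{9}$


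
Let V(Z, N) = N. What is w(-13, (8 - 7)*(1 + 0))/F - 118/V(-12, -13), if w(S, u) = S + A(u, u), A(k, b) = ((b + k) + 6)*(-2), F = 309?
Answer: 36085/4017 ≈ 8.9831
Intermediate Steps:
A(k, b) = -12 - 2*b - 2*k (A(k, b) = (6 + b + k)*(-2) = -12 - 2*b - 2*k)
w(S, u) = -12 + S - 4*u (w(S, u) = S + (-12 - 2*u - 2*u) = S + (-12 - 4*u) = -12 + S - 4*u)
w(-13, (8 - 7)*(1 + 0))/F - 118/V(-12, -13) = (-12 - 13 - 4*(8 - 7)*(1 + 0))/309 - 118/(-13) = (-12 - 13 - 4)*(1/309) - 118*(-1/13) = (-12 - 13 - 4*1)*(1/309) + 118/13 = (-12 - 13 - 4)*(1/309) + 118/13 = -29*1/309 + 118/13 = -29/309 + 118/13 = 36085/4017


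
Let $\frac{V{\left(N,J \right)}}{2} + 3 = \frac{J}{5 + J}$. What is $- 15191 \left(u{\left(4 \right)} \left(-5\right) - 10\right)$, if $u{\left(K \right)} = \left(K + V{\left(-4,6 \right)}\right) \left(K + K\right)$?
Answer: $-400490$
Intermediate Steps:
$V{\left(N,J \right)} = -6 + \frac{2 J}{5 + J}$ ($V{\left(N,J \right)} = -6 + 2 \frac{J}{5 + J} = -6 + \frac{2 J}{5 + J}$)
$u{\left(K \right)} = 2 K \left(- \frac{54}{11} + K\right)$ ($u{\left(K \right)} = \left(K + \frac{2 \left(-15 - 12\right)}{5 + 6}\right) \left(K + K\right) = \left(K + \frac{2 \left(-15 - 12\right)}{11}\right) 2 K = \left(K + 2 \cdot \frac{1}{11} \left(-27\right)\right) 2 K = \left(K - \frac{54}{11}\right) 2 K = \left(- \frac{54}{11} + K\right) 2 K = 2 K \left(- \frac{54}{11} + K\right)$)
$- 15191 \left(u{\left(4 \right)} \left(-5\right) - 10\right) = - 15191 \left(\frac{2}{11} \cdot 4 \left(-54 + 11 \cdot 4\right) \left(-5\right) - 10\right) = - 15191 \left(\frac{2}{11} \cdot 4 \left(-54 + 44\right) \left(-5\right) - 10\right) = - 15191 \left(\frac{2}{11} \cdot 4 \left(-10\right) \left(-5\right) - 10\right) = - 15191 \left(\left(- \frac{80}{11}\right) \left(-5\right) - 10\right) = - 15191 \left(\frac{400}{11} - 10\right) = \left(-15191\right) \frac{290}{11} = -400490$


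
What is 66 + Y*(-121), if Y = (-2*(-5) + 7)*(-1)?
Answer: 2123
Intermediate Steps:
Y = -17 (Y = (10 + 7)*(-1) = 17*(-1) = -17)
66 + Y*(-121) = 66 - 17*(-121) = 66 + 2057 = 2123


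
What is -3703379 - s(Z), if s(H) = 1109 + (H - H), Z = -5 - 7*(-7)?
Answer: -3704488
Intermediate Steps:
Z = 44 (Z = -5 + 49 = 44)
s(H) = 1109 (s(H) = 1109 + 0 = 1109)
-3703379 - s(Z) = -3703379 - 1*1109 = -3703379 - 1109 = -3704488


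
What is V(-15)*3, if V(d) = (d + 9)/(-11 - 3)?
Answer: 9/7 ≈ 1.2857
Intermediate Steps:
V(d) = -9/14 - d/14 (V(d) = (9 + d)/(-14) = (9 + d)*(-1/14) = -9/14 - d/14)
V(-15)*3 = (-9/14 - 1/14*(-15))*3 = (-9/14 + 15/14)*3 = (3/7)*3 = 9/7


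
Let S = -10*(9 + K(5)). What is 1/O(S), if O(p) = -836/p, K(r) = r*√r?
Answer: 45/418 + 25*√5/418 ≈ 0.24139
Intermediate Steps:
K(r) = r^(3/2)
S = -90 - 50*√5 (S = -10*(9 + 5^(3/2)) = -10*(9 + 5*√5) = -90 - 50*√5 ≈ -201.80)
1/O(S) = 1/(-836/(-90 - 50*√5)) = 45/418 + 25*√5/418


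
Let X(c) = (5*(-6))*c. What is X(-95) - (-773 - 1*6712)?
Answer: 10335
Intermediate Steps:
X(c) = -30*c
X(-95) - (-773 - 1*6712) = -30*(-95) - (-773 - 1*6712) = 2850 - (-773 - 6712) = 2850 - 1*(-7485) = 2850 + 7485 = 10335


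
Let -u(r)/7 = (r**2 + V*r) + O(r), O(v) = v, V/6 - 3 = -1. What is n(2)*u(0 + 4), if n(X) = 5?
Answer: -2380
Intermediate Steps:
V = 12 (V = 18 + 6*(-1) = 18 - 6 = 12)
u(r) = -91*r - 7*r**2 (u(r) = -7*((r**2 + 12*r) + r) = -7*(r**2 + 13*r) = -91*r - 7*r**2)
n(2)*u(0 + 4) = 5*(7*(0 + 4)*(-13 - (0 + 4))) = 5*(7*4*(-13 - 1*4)) = 5*(7*4*(-13 - 4)) = 5*(7*4*(-17)) = 5*(-476) = -2380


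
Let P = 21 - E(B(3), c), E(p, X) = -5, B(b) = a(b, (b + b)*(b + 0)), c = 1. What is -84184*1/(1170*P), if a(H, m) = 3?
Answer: -21046/7605 ≈ -2.7674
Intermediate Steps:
B(b) = 3
P = 26 (P = 21 - 1*(-5) = 21 + 5 = 26)
-84184*1/(1170*P) = -84184/((26*45)*26) = -84184/(1170*26) = -84184/30420 = -84184*1/30420 = -21046/7605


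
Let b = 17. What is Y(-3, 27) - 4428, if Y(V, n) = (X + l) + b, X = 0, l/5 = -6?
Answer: -4441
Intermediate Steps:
l = -30 (l = 5*(-6) = -30)
Y(V, n) = -13 (Y(V, n) = (0 - 30) + 17 = -30 + 17 = -13)
Y(-3, 27) - 4428 = -13 - 4428 = -4441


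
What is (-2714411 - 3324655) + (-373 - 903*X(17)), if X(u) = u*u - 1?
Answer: -6299503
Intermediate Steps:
X(u) = -1 + u**2 (X(u) = u**2 - 1 = -1 + u**2)
(-2714411 - 3324655) + (-373 - 903*X(17)) = (-2714411 - 3324655) + (-373 - 903*(-1 + 17**2)) = -6039066 + (-373 - 903*(-1 + 289)) = -6039066 + (-373 - 903*288) = -6039066 + (-373 - 260064) = -6039066 - 260437 = -6299503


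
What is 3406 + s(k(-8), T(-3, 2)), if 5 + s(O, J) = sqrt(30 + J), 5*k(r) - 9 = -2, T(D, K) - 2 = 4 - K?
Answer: 3401 + sqrt(34) ≈ 3406.8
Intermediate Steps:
T(D, K) = 6 - K (T(D, K) = 2 + (4 - K) = 6 - K)
k(r) = 7/5 (k(r) = 9/5 + (1/5)*(-2) = 9/5 - 2/5 = 7/5)
s(O, J) = -5 + sqrt(30 + J)
3406 + s(k(-8), T(-3, 2)) = 3406 + (-5 + sqrt(30 + (6 - 1*2))) = 3406 + (-5 + sqrt(30 + (6 - 2))) = 3406 + (-5 + sqrt(30 + 4)) = 3406 + (-5 + sqrt(34)) = 3401 + sqrt(34)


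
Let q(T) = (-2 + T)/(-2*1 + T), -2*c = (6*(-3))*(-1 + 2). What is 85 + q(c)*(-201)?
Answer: -116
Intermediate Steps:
c = 9 (c = -6*(-3)*(-1 + 2)/2 = -(-9) = -½*(-18) = 9)
q(T) = 1 (q(T) = (-2 + T)/(-2 + T) = 1)
85 + q(c)*(-201) = 85 + 1*(-201) = 85 - 201 = -116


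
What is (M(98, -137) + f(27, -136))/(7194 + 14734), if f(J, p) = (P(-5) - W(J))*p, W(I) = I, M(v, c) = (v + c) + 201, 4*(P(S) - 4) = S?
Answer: 865/5482 ≈ 0.15779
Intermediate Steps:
P(S) = 4 + S/4
M(v, c) = 201 + c + v (M(v, c) = (c + v) + 201 = 201 + c + v)
f(J, p) = p*(11/4 - J) (f(J, p) = ((4 + (1/4)*(-5)) - J)*p = ((4 - 5/4) - J)*p = (11/4 - J)*p = p*(11/4 - J))
(M(98, -137) + f(27, -136))/(7194 + 14734) = ((201 - 137 + 98) + (1/4)*(-136)*(11 - 4*27))/(7194 + 14734) = (162 + (1/4)*(-136)*(11 - 108))/21928 = (162 + (1/4)*(-136)*(-97))*(1/21928) = (162 + 3298)*(1/21928) = 3460*(1/21928) = 865/5482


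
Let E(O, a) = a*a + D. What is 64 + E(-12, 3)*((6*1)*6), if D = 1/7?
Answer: 2752/7 ≈ 393.14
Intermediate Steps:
D = 1/7 ≈ 0.14286
E(O, a) = 1/7 + a**2 (E(O, a) = a*a + 1/7 = a**2 + 1/7 = 1/7 + a**2)
64 + E(-12, 3)*((6*1)*6) = 64 + (1/7 + 3**2)*((6*1)*6) = 64 + (1/7 + 9)*(6*6) = 64 + (64/7)*36 = 64 + 2304/7 = 2752/7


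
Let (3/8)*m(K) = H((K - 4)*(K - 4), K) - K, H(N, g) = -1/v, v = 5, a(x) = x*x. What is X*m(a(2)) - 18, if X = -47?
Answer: 2542/5 ≈ 508.40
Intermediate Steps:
a(x) = x²
H(N, g) = -⅕ (H(N, g) = -1/5 = -1*⅕ = -⅕)
m(K) = -8/15 - 8*K/3 (m(K) = 8*(-⅕ - K)/3 = -8/15 - 8*K/3)
X*m(a(2)) - 18 = -47*(-8/15 - 8/3*2²) - 18 = -47*(-8/15 - 8/3*4) - 18 = -47*(-8/15 - 32/3) - 18 = -47*(-56/5) - 18 = 2632/5 - 18 = 2542/5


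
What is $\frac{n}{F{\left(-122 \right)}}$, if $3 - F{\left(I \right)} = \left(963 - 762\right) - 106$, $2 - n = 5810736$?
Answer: $\frac{2905367}{46} \approx 63160.0$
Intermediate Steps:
$n = -5810734$ ($n = 2 - 5810736 = -5810734$)
$F{\left(I \right)} = -92$ ($F{\left(I \right)} = 3 - \left(\left(963 - 762\right) - 106\right) = 3 - \left(201 - 106\right) = 3 - 95 = -92$)
$\frac{n}{F{\left(-122 \right)}} = - \frac{5810734}{-92} = \left(-5810734\right) \left(- \frac{1}{92}\right) = \frac{2905367}{46}$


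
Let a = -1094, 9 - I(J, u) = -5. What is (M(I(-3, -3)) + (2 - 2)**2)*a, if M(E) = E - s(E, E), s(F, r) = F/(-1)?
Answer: -30632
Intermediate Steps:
I(J, u) = 14 (I(J, u) = 9 - 1*(-5) = 9 + 5 = 14)
s(F, r) = -F (s(F, r) = F*(-1) = -F)
M(E) = 2*E (M(E) = E - (-1)*E = E + E = 2*E)
(M(I(-3, -3)) + (2 - 2)**2)*a = (2*14 + (2 - 2)**2)*(-1094) = (28 + 0**2)*(-1094) = (28 + 0)*(-1094) = 28*(-1094) = -30632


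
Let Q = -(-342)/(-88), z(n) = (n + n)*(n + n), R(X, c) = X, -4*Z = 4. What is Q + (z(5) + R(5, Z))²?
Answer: 484929/44 ≈ 11021.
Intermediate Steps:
Z = -1 (Z = -¼*4 = -1)
z(n) = 4*n² (z(n) = (2*n)*(2*n) = 4*n²)
Q = -171/44 (Q = -(-342)*(-1)/88 = -18*19/88 = -171/44 ≈ -3.8864)
Q + (z(5) + R(5, Z))² = -171/44 + (4*5² + 5)² = -171/44 + (4*25 + 5)² = -171/44 + (100 + 5)² = -171/44 + 105² = -171/44 + 11025 = 484929/44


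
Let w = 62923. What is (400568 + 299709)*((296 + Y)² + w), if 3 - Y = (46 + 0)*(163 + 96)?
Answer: 94517190607996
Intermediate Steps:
Y = -11911 (Y = 3 - (46 + 0)*(163 + 96) = 3 - 46*259 = 3 - 1*11914 = 3 - 11914 = -11911)
(400568 + 299709)*((296 + Y)² + w) = (400568 + 299709)*((296 - 11911)² + 62923) = 700277*((-11615)² + 62923) = 700277*(134908225 + 62923) = 700277*134971148 = 94517190607996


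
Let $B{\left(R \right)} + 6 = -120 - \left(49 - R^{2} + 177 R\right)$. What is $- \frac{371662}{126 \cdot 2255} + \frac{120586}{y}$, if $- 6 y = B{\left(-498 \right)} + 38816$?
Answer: $- \frac{172434086861}{53244683415} \approx -3.2385$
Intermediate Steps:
$B{\left(R \right)} = -175 + R^{2} - 177 R$ ($B{\left(R \right)} = -6 - \left(169 - R^{2} + 177 R\right) = -175 + R^{2} - 177 R$)
$y = - \frac{374791}{6}$ ($y = - \frac{\left(-175 + \left(-498\right)^{2} - -88146\right) + 38816}{6} = - \frac{\left(-175 + 248004 + 88146\right) + 38816}{6} = - \frac{335975 + 38816}{6} = \left(- \frac{1}{6}\right) 374791 = - \frac{374791}{6} \approx -62465.0$)
$- \frac{371662}{126 \cdot 2255} + \frac{120586}{y} = - \frac{371662}{126 \cdot 2255} + \frac{120586}{- \frac{374791}{6}} = - \frac{371662}{284130} + 120586 \left(- \frac{6}{374791}\right) = \left(-371662\right) \frac{1}{284130} - \frac{723516}{374791} = - \frac{185831}{142065} - \frac{723516}{374791} = - \frac{172434086861}{53244683415}$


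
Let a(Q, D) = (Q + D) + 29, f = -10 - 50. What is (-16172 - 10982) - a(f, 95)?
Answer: -27218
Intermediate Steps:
f = -60
a(Q, D) = 29 + D + Q (a(Q, D) = (D + Q) + 29 = 29 + D + Q)
(-16172 - 10982) - a(f, 95) = (-16172 - 10982) - (29 + 95 - 60) = -27154 - 1*64 = -27154 - 64 = -27218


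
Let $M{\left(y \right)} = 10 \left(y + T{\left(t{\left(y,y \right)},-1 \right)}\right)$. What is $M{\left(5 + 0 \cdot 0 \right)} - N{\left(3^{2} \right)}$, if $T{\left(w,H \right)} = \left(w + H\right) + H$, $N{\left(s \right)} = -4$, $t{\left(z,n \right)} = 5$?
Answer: $84$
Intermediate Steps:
$T{\left(w,H \right)} = w + 2 H$ ($T{\left(w,H \right)} = \left(H + w\right) + H = w + 2 H$)
$M{\left(y \right)} = 30 + 10 y$ ($M{\left(y \right)} = 10 \left(y + \left(5 + 2 \left(-1\right)\right)\right) = 10 \left(y + \left(5 - 2\right)\right) = 10 \left(y + 3\right) = 10 \left(3 + y\right) = 30 + 10 y$)
$M{\left(5 + 0 \cdot 0 \right)} - N{\left(3^{2} \right)} = \left(30 + 10 \left(5 + 0 \cdot 0\right)\right) - -4 = \left(30 + 10 \left(5 + 0\right)\right) + 4 = \left(30 + 10 \cdot 5\right) + 4 = \left(30 + 50\right) + 4 = 80 + 4 = 84$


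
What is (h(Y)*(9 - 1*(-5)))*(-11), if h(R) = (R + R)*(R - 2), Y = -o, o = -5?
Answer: -4620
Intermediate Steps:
Y = 5 (Y = -1*(-5) = 5)
h(R) = 2*R*(-2 + R) (h(R) = (2*R)*(-2 + R) = 2*R*(-2 + R))
(h(Y)*(9 - 1*(-5)))*(-11) = ((2*5*(-2 + 5))*(9 - 1*(-5)))*(-11) = ((2*5*3)*(9 + 5))*(-11) = (30*14)*(-11) = 420*(-11) = -4620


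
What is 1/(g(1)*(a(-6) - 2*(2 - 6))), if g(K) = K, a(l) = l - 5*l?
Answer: 1/32 ≈ 0.031250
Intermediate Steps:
a(l) = -4*l
1/(g(1)*(a(-6) - 2*(2 - 6))) = 1/(1*(-4*(-6) - 2*(2 - 6))) = 1/(1*(24 - 2*(-4))) = 1/(1*(24 + 8)) = 1/(1*32) = 1/32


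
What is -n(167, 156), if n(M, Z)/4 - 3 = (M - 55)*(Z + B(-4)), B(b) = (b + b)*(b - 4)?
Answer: -98572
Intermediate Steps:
B(b) = 2*b*(-4 + b) (B(b) = (2*b)*(-4 + b) = 2*b*(-4 + b))
n(M, Z) = 12 + 4*(-55 + M)*(64 + Z) (n(M, Z) = 12 + 4*((M - 55)*(Z + 2*(-4)*(-4 - 4))) = 12 + 4*((-55 + M)*(Z + 2*(-4)*(-8))) = 12 + 4*((-55 + M)*(Z + 64)) = 12 + 4*((-55 + M)*(64 + Z)) = 12 + 4*(-55 + M)*(64 + Z))
-n(167, 156) = -(-14068 - 220*156 + 256*167 + 4*167*156) = -(-14068 - 34320 + 42752 + 104208) = -1*98572 = -98572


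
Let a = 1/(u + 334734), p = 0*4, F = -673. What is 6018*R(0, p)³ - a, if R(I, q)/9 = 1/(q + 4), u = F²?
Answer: 1727786837911/25205216 ≈ 68549.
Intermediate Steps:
p = 0
u = 452929 (u = (-673)² = 452929)
R(I, q) = 9/(4 + q) (R(I, q) = 9/(q + 4) = 9/(4 + q))
a = 1/787663 (a = 1/(452929 + 334734) = 1/787663 ≈ 1.2696e-6)
6018*R(0, p)³ - a = 6018*(9/(4 + 0))³ - 1*1/787663 = 6018*(9/4)³ - 1/787663 = 6018*(729/64) - 1/787663 = 2193561/32 - 1/787663 = 1727786837911/25205216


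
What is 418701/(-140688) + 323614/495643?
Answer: -53999204437/23243674128 ≈ -2.3232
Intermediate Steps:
418701/(-140688) + 323614/495643 = 418701*(-1/140688) + 323614*(1/495643) = -139567/46896 + 323614/495643 = -53999204437/23243674128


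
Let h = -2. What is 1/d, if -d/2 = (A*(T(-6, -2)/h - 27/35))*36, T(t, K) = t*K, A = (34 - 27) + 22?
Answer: 35/494856 ≈ 7.0728e-5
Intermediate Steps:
A = 29 (A = 7 + 22 = 29)
T(t, K) = K*t
d = 494856/35 (d = -2*29*(-2*(-6)/(-2) - 27/35)*36 = -2*29*(12*(-½) - 27*1/35)*36 = -2*29*(-6 - 27/35)*36 = -2*29*(-237/35)*36 = -(-13746)*36/35 = -2*(-247428/35) = 494856/35 ≈ 14139.)
1/d = 1/(494856/35) = 35/494856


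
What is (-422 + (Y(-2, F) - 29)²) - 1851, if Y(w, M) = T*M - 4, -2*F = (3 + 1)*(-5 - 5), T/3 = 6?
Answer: 104656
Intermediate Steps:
T = 18 (T = 3*6 = 18)
F = 20 (F = -(3 + 1)*(-5 - 5)/2 = -2*(-10) = -½*(-40) = 20)
Y(w, M) = -4 + 18*M (Y(w, M) = 18*M - 4 = -4 + 18*M)
(-422 + (Y(-2, F) - 29)²) - 1851 = (-422 + ((-4 + 18*20) - 29)²) - 1851 = (-422 + ((-4 + 360) - 29)²) - 1851 = (-422 + (356 - 29)²) - 1851 = (-422 + 327²) - 1851 = (-422 + 106929) - 1851 = 106507 - 1851 = 104656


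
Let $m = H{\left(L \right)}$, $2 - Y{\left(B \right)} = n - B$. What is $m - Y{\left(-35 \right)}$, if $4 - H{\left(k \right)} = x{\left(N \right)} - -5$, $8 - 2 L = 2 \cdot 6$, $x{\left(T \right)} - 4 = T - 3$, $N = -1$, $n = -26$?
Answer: $6$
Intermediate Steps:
$x{\left(T \right)} = 1 + T$ ($x{\left(T \right)} = 4 + \left(T - 3\right) = 4 + \left(-3 + T\right) = 1 + T$)
$Y{\left(B \right)} = 28 + B$ ($Y{\left(B \right)} = 2 - \left(-26 - B\right) = 2 + \left(26 + B\right) = 28 + B$)
$L = -2$ ($L = 4 - \frac{2 \cdot 6}{2} = 4 - 6 = -2$)
$H{\left(k \right)} = -1$ ($H{\left(k \right)} = 4 - \left(\left(1 - 1\right) - -5\right) = 4 - \left(0 + 5\right) = 4 - 5 = -1$)
$m = -1$
$m - Y{\left(-35 \right)} = -1 - \left(28 - 35\right) = -1 - -7 = -1 + 7 = 6$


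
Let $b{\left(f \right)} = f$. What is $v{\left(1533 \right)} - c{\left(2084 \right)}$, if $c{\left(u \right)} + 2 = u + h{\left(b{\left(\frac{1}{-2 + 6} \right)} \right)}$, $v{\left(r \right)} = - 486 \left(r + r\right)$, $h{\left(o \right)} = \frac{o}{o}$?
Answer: $-1492159$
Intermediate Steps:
$h{\left(o \right)} = 1$
$v{\left(r \right)} = - 972 r$ ($v{\left(r \right)} = - 486 \cdot 2 r = - 972 r$)
$c{\left(u \right)} = -1 + u$ ($c{\left(u \right)} = -2 + \left(u + 1\right) = -2 + \left(1 + u\right) = -1 + u$)
$v{\left(1533 \right)} - c{\left(2084 \right)} = \left(-972\right) 1533 - \left(-1 + 2084\right) = -1490076 - 2083 = -1492159$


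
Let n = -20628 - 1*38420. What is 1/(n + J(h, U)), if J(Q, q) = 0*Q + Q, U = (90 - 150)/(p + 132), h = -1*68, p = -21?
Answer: -1/59116 ≈ -1.6916e-5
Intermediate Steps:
h = -68
n = -59048 (n = -20628 - 38420 = -59048)
U = -20/37 (U = (90 - 150)/(-21 + 132) = -60/111 = -60*1/111 = -20/37 ≈ -0.54054)
J(Q, q) = Q (J(Q, q) = 0 + Q = Q)
1/(n + J(h, U)) = 1/(-59048 - 68) = 1/(-59116) = -1/59116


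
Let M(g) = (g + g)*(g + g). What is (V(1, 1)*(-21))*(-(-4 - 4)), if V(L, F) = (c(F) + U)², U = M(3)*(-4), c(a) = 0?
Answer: -3483648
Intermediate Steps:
M(g) = 4*g² (M(g) = (2*g)*(2*g) = 4*g²)
U = -144 (U = (4*3²)*(-4) = (4*9)*(-4) = 36*(-4) = -144)
V(L, F) = 20736 (V(L, F) = (0 - 144)² = (-144)² = 20736)
(V(1, 1)*(-21))*(-(-4 - 4)) = (20736*(-21))*(-(-4 - 4)) = -(-435456)*(-8) = -435456*8 = -3483648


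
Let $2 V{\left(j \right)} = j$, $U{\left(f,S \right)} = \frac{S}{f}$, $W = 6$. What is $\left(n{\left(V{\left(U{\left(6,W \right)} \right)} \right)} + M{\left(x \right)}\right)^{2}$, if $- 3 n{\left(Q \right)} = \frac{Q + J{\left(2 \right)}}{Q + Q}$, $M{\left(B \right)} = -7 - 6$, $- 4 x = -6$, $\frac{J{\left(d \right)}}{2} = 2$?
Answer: $\frac{841}{4} \approx 210.25$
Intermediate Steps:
$J{\left(d \right)} = 4$ ($J{\left(d \right)} = 2 \cdot 2 = 4$)
$x = \frac{3}{2}$ ($x = \left(- \frac{1}{4}\right) \left(-6\right) = \frac{3}{2} \approx 1.5$)
$M{\left(B \right)} = -13$ ($M{\left(B \right)} = -7 - 6 = -13$)
$V{\left(j \right)} = \frac{j}{2}$
$n{\left(Q \right)} = - \frac{4 + Q}{6 Q}$ ($n{\left(Q \right)} = - \frac{\left(Q + 4\right) \frac{1}{Q + Q}}{3} = - \frac{\left(4 + Q\right) \frac{1}{2 Q}}{3} = - \frac{\frac{1}{2} \frac{1}{Q} \left(4 + Q\right)}{3} = - \frac{4 + Q}{6 Q}$)
$\left(n{\left(V{\left(U{\left(6,W \right)} \right)} \right)} + M{\left(x \right)}\right)^{2} = \left(\frac{-4 - \frac{6 \cdot \frac{1}{6}}{2}}{6 \frac{6 \cdot \frac{1}{6}}{2}} - 13\right)^{2} = \left(\frac{-4 - \frac{1}{2} \cdot 1}{6 \cdot \frac{1}{2} \cdot 1} - 13\right)^{2} = \left(\frac{\frac{1}{\frac{1}{2}} \left(-4 - \frac{1}{2}\right)}{6} - 13\right)^{2} = \left(\frac{1}{6} \cdot 2 \left(-4 - \frac{1}{2}\right) - 13\right)^{2} = \left(\frac{1}{6} \cdot 2 \left(- \frac{9}{2}\right) - 13\right)^{2} = \left(- \frac{3}{2} - 13\right)^{2} = \left(- \frac{29}{2}\right)^{2} = \frac{841}{4}$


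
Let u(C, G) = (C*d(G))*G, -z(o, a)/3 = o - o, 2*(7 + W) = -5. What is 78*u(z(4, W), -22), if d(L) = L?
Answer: 0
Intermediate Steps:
W = -19/2 (W = -7 + (1/2)*(-5) = -7 - 5/2 = -19/2 ≈ -9.5000)
z(o, a) = 0 (z(o, a) = -3*(o - o) = -3*0 = 0)
u(C, G) = C*G**2 (u(C, G) = (C*G)*G = C*G**2)
78*u(z(4, W), -22) = 78*(0*(-22)**2) = 78*(0*484) = 78*0 = 0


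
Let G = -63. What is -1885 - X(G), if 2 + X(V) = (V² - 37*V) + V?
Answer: -8120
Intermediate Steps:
X(V) = -2 + V² - 36*V (X(V) = -2 + ((V² - 37*V) + V) = -2 + (V² - 36*V) = -2 + V² - 36*V)
-1885 - X(G) = -1885 - (-2 + (-63)² - 36*(-63)) = -1885 - (-2 + 3969 + 2268) = -1885 - 1*6235 = -1885 - 6235 = -8120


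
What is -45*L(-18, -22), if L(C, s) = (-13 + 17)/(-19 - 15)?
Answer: 90/17 ≈ 5.2941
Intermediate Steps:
L(C, s) = -2/17 (L(C, s) = 4/(-34) = 4*(-1/34) = -2/17)
-45*L(-18, -22) = -45*(-2/17) = 90/17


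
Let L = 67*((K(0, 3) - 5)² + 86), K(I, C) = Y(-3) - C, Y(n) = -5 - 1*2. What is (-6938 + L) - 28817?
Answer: -14918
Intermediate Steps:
Y(n) = -7 (Y(n) = -5 - 2 = -7)
K(I, C) = -7 - C
L = 20837 (L = 67*(((-7 - 1*3) - 5)² + 86) = 67*(((-7 - 3) - 5)² + 86) = 67*((-10 - 5)² + 86) = 67*((-15)² + 86) = 67*(225 + 86) = 67*311 = 20837)
(-6938 + L) - 28817 = (-6938 + 20837) - 28817 = 13899 - 28817 = -14918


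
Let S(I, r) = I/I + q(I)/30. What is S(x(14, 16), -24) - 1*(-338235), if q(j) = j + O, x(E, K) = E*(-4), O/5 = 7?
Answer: 3382353/10 ≈ 3.3824e+5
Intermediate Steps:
O = 35 (O = 5*7 = 35)
x(E, K) = -4*E
q(j) = 35 + j (q(j) = j + 35 = 35 + j)
S(I, r) = 13/6 + I/30 (S(I, r) = I/I + (35 + I)/30 = 1 + (35 + I)*(1/30) = 1 + (7/6 + I/30) = 13/6 + I/30)
S(x(14, 16), -24) - 1*(-338235) = (13/6 + (-4*14)/30) - 1*(-338235) = (13/6 + (1/30)*(-56)) + 338235 = (13/6 - 28/15) + 338235 = 3/10 + 338235 = 3382353/10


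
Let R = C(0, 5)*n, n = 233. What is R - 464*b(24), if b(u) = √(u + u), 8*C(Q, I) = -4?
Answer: -233/2 - 1856*√3 ≈ -3331.2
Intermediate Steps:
C(Q, I) = -½ (C(Q, I) = (⅛)*(-4) = -½)
R = -233/2 (R = -½*233 = -233/2 ≈ -116.50)
b(u) = √2*√u (b(u) = √(2*u) = √2*√u)
R - 464*b(24) = -233/2 - 464*√2*√24 = -233/2 - 464*√2*2*√6 = -233/2 - 1856*√3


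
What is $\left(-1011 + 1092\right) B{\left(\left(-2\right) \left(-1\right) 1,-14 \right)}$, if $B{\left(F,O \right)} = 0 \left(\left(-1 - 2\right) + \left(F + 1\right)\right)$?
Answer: $0$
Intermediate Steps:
$B{\left(F,O \right)} = 0$ ($B{\left(F,O \right)} = 0 \left(-3 + \left(1 + F\right)\right) = 0 \left(-2 + F\right) = 0$)
$\left(-1011 + 1092\right) B{\left(\left(-2\right) \left(-1\right) 1,-14 \right)} = \left(-1011 + 1092\right) 0 = 81 \cdot 0 = 0$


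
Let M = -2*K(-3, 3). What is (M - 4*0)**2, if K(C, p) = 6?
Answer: 144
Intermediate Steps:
M = -12 (M = -2*6 = -12)
(M - 4*0)**2 = (-12 - 4*0)**2 = (-12 + 0)**2 = (-12)**2 = 144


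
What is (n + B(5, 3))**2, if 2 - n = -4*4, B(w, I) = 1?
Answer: 361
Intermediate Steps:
n = 18 (n = 2 - (-4)*4 = 2 - 1*(-16) = 2 + 16 = 18)
(n + B(5, 3))**2 = (18 + 1)**2 = 19**2 = 361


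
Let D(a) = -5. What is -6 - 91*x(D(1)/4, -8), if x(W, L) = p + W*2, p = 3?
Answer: -103/2 ≈ -51.500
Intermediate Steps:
x(W, L) = 3 + 2*W (x(W, L) = 3 + W*2 = 3 + 2*W)
-6 - 91*x(D(1)/4, -8) = -6 - 91*(3 + 2*(-5/4)) = -6 - 91*(3 - 5/2) = -6 - 91*½ = -6 - 91/2 = -103/2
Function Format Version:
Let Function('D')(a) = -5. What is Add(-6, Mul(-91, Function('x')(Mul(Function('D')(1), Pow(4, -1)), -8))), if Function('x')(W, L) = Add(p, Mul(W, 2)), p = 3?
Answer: Rational(-103, 2) ≈ -51.500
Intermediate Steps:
Function('x')(W, L) = Add(3, Mul(2, W)) (Function('x')(W, L) = Add(3, Mul(W, 2)) = Add(3, Mul(2, W)))
Add(-6, Mul(-91, Function('x')(Mul(Function('D')(1), Pow(4, -1)), -8))) = Add(-6, Mul(-91, Add(3, Mul(2, Mul(-5, Pow(4, -1)))))) = Add(-6, Mul(-91, Add(3, Mul(2, Mul(-5, Rational(1, 4)))))) = Add(-6, Mul(-91, Add(3, Mul(2, Rational(-5, 4))))) = Add(-6, Mul(-91, Add(3, Rational(-5, 2)))) = Add(-6, Mul(-91, Rational(1, 2))) = Add(-6, Rational(-91, 2)) = Rational(-103, 2)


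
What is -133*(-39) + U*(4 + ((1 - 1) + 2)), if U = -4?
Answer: 5163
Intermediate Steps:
-133*(-39) + U*(4 + ((1 - 1) + 2)) = -133*(-39) - 4*(4 + ((1 - 1) + 2)) = 5187 - 4*(4 + (0 + 2)) = 5187 - 4*(4 + 2) = 5187 - 4*6 = 5187 - 24 = 5163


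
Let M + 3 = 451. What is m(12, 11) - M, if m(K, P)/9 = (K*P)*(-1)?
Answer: -1636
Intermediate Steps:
M = 448 (M = -3 + 451 = 448)
m(K, P) = -9*K*P (m(K, P) = 9*((K*P)*(-1)) = 9*(-K*P) = -9*K*P)
m(12, 11) - M = -9*12*11 - 1*448 = -1188 - 448 = -1636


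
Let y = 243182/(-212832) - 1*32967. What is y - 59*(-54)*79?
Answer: 23275930841/106416 ≈ 2.1873e+5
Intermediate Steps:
y = -3508337863/106416 (y = 243182*(-1/212832) - 32967 = -121591/106416 - 32967 = -3508337863/106416 ≈ -32968.)
y - 59*(-54)*79 = -3508337863/106416 - 59*(-54)*79 = -3508337863/106416 + 3186*79 = -3508337863/106416 + 251694 = 23275930841/106416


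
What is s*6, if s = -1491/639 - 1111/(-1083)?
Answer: -2832/361 ≈ -7.8449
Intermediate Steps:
s = -472/361 (s = -1491*1/639 - 1111*(-1/1083) = -7/3 + 1111/1083 = -472/361 ≈ -1.3075)
s*6 = -472/361*6 = -2832/361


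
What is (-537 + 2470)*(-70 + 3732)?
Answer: 7078646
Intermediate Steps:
(-537 + 2470)*(-70 + 3732) = 1933*3662 = 7078646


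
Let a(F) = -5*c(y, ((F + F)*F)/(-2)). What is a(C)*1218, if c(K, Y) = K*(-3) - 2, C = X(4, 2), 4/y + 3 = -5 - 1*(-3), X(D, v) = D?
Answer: -2436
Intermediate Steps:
y = -⅘ (y = 4/(-3 + (-5 - 1*(-3))) = 4/(-3 + (-5 + 3)) = 4/(-3 - 2) = 4/(-5) = 4*(-⅕) = -⅘ ≈ -0.80000)
C = 4
c(K, Y) = -2 - 3*K (c(K, Y) = -3*K - 2 = -2 - 3*K)
a(F) = -2 (a(F) = -5*(-2 - 3*(-⅘)) = -5*(-2 + 12/5) = -5*⅖ = -2)
a(C)*1218 = -2*1218 = -2436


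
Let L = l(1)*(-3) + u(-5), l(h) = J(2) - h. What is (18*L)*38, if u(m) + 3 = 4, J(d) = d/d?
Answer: 684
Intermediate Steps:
J(d) = 1
u(m) = 1 (u(m) = -3 + 4 = 1)
l(h) = 1 - h
L = 1 (L = (1 - 1*1)*(-3) + 1 = (1 - 1)*(-3) + 1 = 0*(-3) + 1 = 0 + 1 = 1)
(18*L)*38 = (18*1)*38 = 18*38 = 684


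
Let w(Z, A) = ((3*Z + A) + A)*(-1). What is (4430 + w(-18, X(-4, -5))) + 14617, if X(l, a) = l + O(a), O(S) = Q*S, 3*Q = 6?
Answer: 19129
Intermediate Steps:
Q = 2 (Q = (⅓)*6 = 2)
O(S) = 2*S
X(l, a) = l + 2*a
w(Z, A) = -3*Z - 2*A (w(Z, A) = ((A + 3*Z) + A)*(-1) = (2*A + 3*Z)*(-1) = -3*Z - 2*A)
(4430 + w(-18, X(-4, -5))) + 14617 = (4430 + (-3*(-18) - 2*(-4 + 2*(-5)))) + 14617 = (4430 + (54 - 2*(-4 - 10))) + 14617 = (4430 + (54 - 2*(-14))) + 14617 = (4430 + (54 + 28)) + 14617 = (4430 + 82) + 14617 = 4512 + 14617 = 19129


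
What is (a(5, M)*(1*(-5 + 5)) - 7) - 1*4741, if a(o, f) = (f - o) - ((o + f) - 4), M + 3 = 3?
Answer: -4748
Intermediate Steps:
M = 0 (M = -3 + 3 = 0)
a(o, f) = 4 - 2*o (a(o, f) = (f - o) - ((f + o) - 4) = (f - o) - (-4 + f + o) = (f - o) + (4 - f - o) = 4 - 2*o)
(a(5, M)*(1*(-5 + 5)) - 7) - 1*4741 = ((4 - 2*5)*(1*(-5 + 5)) - 7) - 1*4741 = ((4 - 10)*(1*0) - 7) - 4741 = (-6*0 - 7) - 4741 = (0 - 7) - 4741 = -7 - 4741 = -4748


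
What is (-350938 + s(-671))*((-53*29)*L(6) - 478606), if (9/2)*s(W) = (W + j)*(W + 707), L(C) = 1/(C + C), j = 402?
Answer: 1014217304905/6 ≈ 1.6904e+11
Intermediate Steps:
L(C) = 1/(2*C)
s(W) = 2*(402 + W)*(707 + W)/9 (s(W) = 2*((W + 402)*(W + 707))/9 = 2*((402 + W)*(707 + W))/9 = 2*(402 + W)*(707 + W)/9)
(-350938 + s(-671))*((-53*29)*L(6) - 478606) = (-350938 + (189476/3 + (2/9)*(-671)² + (2218/9)*(-671)))*((-53*29)*((½)/6) - 478606) = (-350938 + (189476/3 + (2/9)*450241 - 1488278/9))*(-1537/(2*6) - 478606) = (-350938 + (189476/3 + 900482/9 - 1488278/9))*(-1537*1/12 - 478606) = (-350938 - 2152)*(-1537/12 - 478606) = -353090*(-5744809/12) = 1014217304905/6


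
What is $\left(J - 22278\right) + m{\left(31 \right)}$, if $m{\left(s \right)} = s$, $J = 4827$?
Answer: $-17420$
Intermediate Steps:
$\left(J - 22278\right) + m{\left(31 \right)} = \left(4827 - 22278\right) + 31 = -17451 + 31 = -17420$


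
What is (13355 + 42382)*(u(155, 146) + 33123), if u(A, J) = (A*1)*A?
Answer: 3185258076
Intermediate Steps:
u(A, J) = A² (u(A, J) = A*A = A²)
(13355 + 42382)*(u(155, 146) + 33123) = (13355 + 42382)*(155² + 33123) = 55737*(24025 + 33123) = 55737*57148 = 3185258076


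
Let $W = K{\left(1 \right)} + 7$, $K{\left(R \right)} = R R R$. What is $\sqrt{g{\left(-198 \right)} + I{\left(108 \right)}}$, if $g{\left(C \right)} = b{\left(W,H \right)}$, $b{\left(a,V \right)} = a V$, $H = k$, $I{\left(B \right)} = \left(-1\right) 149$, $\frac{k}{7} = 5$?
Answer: $\sqrt{131} \approx 11.446$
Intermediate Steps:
$K{\left(R \right)} = R^{3}$ ($K{\left(R \right)} = R^{2} R = R^{3}$)
$k = 35$ ($k = 7 \cdot 5 = 35$)
$I{\left(B \right)} = -149$
$W = 8$ ($W = 1^{3} + 7 = 1 + 7 = 8$)
$H = 35$
$b{\left(a,V \right)} = V a$
$g{\left(C \right)} = 280$ ($g{\left(C \right)} = 35 \cdot 8 = 280$)
$\sqrt{g{\left(-198 \right)} + I{\left(108 \right)}} = \sqrt{280 - 149} = \sqrt{131}$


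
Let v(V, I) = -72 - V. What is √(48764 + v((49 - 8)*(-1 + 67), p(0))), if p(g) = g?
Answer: √45986 ≈ 214.44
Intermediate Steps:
√(48764 + v((49 - 8)*(-1 + 67), p(0))) = √(48764 + (-72 - (49 - 8)*(-1 + 67))) = √(48764 + (-72 - 41*66)) = √(48764 + (-72 - 1*2706)) = √(48764 + (-72 - 2706)) = √(48764 - 2778) = √45986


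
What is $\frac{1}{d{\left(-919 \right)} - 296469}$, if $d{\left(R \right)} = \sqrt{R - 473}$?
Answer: $- \frac{98823}{29297956451} - \frac{4 i \sqrt{87}}{87893869353} \approx -3.373 \cdot 10^{-6} - 4.2448 \cdot 10^{-10} i$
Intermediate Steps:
$d{\left(R \right)} = \sqrt{-473 + R}$
$\frac{1}{d{\left(-919 \right)} - 296469} = \frac{1}{\sqrt{-473 - 919} - 296469} = \frac{1}{\sqrt{-1392} - 296469} = \frac{1}{4 i \sqrt{87} - 296469} = \frac{1}{-296469 + 4 i \sqrt{87}}$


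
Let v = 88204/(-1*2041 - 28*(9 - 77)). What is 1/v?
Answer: -137/88204 ≈ -0.0015532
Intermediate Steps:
v = -88204/137 (v = 88204/(-2041 - 28*(-68)) = 88204/(-2041 - 1*(-1904)) = 88204/(-2041 + 1904) = 88204/(-137) = 88204*(-1/137) = -88204/137 ≈ -643.83)
1/v = 1/(-88204/137) = -137/88204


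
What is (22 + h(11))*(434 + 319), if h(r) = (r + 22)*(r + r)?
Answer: 563244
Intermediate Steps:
h(r) = 2*r*(22 + r) (h(r) = (22 + r)*(2*r) = 2*r*(22 + r))
(22 + h(11))*(434 + 319) = (22 + 2*11*(22 + 11))*(434 + 319) = (22 + 2*11*33)*753 = (22 + 726)*753 = 748*753 = 563244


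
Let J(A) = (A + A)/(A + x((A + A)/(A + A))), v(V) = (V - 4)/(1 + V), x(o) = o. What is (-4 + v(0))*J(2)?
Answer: -32/3 ≈ -10.667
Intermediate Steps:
v(V) = (-4 + V)/(1 + V)
J(A) = 2*A/(1 + A) (J(A) = (A + A)/(A + (A + A)/(A + A)) = (2*A)/(A + (2*A)/((2*A))) = (2*A)/(A + (2*A)*(1/(2*A))) = (2*A)/(A + 1) = (2*A)/(1 + A) = 2*A/(1 + A))
(-4 + v(0))*J(2) = (-4 + (-4 + 0)/(1 + 0))*(2*2/(1 + 2)) = (-4 - 4/1)*(2*2/3) = (-4 + 1*(-4))*(2*2*(⅓)) = (-4 - 4)*(4/3) = -8*4/3 = -32/3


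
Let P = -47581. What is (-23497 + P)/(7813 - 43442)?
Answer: 71078/35629 ≈ 1.9949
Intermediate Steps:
(-23497 + P)/(7813 - 43442) = (-23497 - 47581)/(7813 - 43442) = -71078/(-35629) = -71078*(-1/35629) = 71078/35629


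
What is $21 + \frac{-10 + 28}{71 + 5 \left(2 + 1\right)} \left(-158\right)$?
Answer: $- \frac{519}{43} \approx -12.07$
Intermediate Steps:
$21 + \frac{-10 + 28}{71 + 5 \left(2 + 1\right)} \left(-158\right) = 21 + \frac{18}{71 + 5 \cdot 3} \left(-158\right) = 21 + \frac{18}{71 + 15} \left(-158\right) = 21 + \frac{18}{86} \left(-158\right) = 21 + 18 \cdot \frac{1}{86} \left(-158\right) = 21 + \frac{9}{43} \left(-158\right) = 21 - \frac{1422}{43} = - \frac{519}{43}$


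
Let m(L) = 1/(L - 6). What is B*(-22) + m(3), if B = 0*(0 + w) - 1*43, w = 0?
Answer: 2837/3 ≈ 945.67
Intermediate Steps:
m(L) = 1/(-6 + L)
B = -43 (B = 0*(0 + 0) - 1*43 = 0*0 - 43 = 0 - 43 = -43)
B*(-22) + m(3) = -43*(-22) + 1/(-6 + 3) = 946 + 1/(-3) = 946 - ⅓ = 2837/3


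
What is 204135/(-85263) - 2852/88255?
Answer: -6086368167/2508295355 ≈ -2.4265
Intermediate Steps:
204135/(-85263) - 2852/88255 = 204135*(-1/85263) - 2852*1/88255 = -68045/28421 - 2852/88255 = -6086368167/2508295355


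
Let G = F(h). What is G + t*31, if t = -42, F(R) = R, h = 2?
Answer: -1300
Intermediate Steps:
G = 2
G + t*31 = 2 - 42*31 = 2 - 1302 = -1300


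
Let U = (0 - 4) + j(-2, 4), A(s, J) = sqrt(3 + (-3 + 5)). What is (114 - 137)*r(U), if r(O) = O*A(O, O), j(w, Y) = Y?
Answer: 0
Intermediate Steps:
A(s, J) = sqrt(5) (A(s, J) = sqrt(3 + 2) = sqrt(5))
U = 0 (U = (0 - 4) + 4 = -4 + 4 = 0)
r(O) = O*sqrt(5)
(114 - 137)*r(U) = (114 - 137)*(0*sqrt(5)) = -23*0 = 0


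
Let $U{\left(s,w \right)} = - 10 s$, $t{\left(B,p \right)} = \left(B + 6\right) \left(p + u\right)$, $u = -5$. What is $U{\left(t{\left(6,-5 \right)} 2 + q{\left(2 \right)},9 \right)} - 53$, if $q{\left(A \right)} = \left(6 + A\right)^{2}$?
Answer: $1707$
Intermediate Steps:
$t{\left(B,p \right)} = \left(-5 + p\right) \left(6 + B\right)$ ($t{\left(B,p \right)} = \left(B + 6\right) \left(p - 5\right) = \left(6 + B\right) \left(-5 + p\right) = \left(-5 + p\right) \left(6 + B\right)$)
$U{\left(t{\left(6,-5 \right)} 2 + q{\left(2 \right)},9 \right)} - 53 = - 10 \left(\left(-30 - 30 + 6 \left(-5\right) + 6 \left(-5\right)\right) 2 + \left(6 + 2\right)^{2}\right) - 53 = - 10 \left(\left(-30 - 30 - 30 - 30\right) 2 + 8^{2}\right) - 53 = - 10 \left(\left(-120\right) 2 + 64\right) - 53 = - 10 \left(-240 + 64\right) - 53 = \left(-10\right) \left(-176\right) - 53 = 1760 - 53 = 1707$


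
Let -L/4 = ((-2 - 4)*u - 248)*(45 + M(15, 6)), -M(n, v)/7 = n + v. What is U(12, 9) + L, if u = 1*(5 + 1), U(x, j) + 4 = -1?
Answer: -115877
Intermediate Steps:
U(x, j) = -5 (U(x, j) = -4 - 1 = -5)
M(n, v) = -7*n - 7*v (M(n, v) = -7*(n + v) = -7*n - 7*v)
u = 6 (u = 1*6 = 6)
L = -115872 (L = -4*((-2 - 4)*6 - 248)*(45 + (-7*15 - 7*6)) = -4*(-6*6 - 248)*(45 + (-105 - 42)) = -4*(-36 - 248)*(45 - 147) = -(-1136)*(-102) = -4*28968 = -115872)
U(12, 9) + L = -5 - 115872 = -115877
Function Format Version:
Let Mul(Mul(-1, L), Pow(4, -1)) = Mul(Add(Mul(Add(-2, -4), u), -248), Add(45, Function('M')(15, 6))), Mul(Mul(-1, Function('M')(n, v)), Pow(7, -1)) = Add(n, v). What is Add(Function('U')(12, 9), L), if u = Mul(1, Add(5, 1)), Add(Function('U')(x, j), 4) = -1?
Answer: -115877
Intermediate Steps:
Function('U')(x, j) = -5 (Function('U')(x, j) = Add(-4, -1) = -5)
Function('M')(n, v) = Add(Mul(-7, n), Mul(-7, v)) (Function('M')(n, v) = Mul(-7, Add(n, v)) = Add(Mul(-7, n), Mul(-7, v)))
u = 6 (u = Mul(1, 6) = 6)
L = -115872 (L = Mul(-4, Mul(Add(Mul(Add(-2, -4), 6), -248), Add(45, Add(Mul(-7, 15), Mul(-7, 6))))) = Mul(-4, Mul(Add(Mul(-6, 6), -248), Add(45, Add(-105, -42)))) = Mul(-4, Mul(Add(-36, -248), Add(45, -147))) = Mul(-4, Mul(-284, -102)) = Mul(-4, 28968) = -115872)
Add(Function('U')(12, 9), L) = Add(-5, -115872) = -115877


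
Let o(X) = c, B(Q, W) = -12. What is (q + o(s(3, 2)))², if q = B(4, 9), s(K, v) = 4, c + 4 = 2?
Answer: 196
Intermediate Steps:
c = -2 (c = -4 + 2 = -2)
o(X) = -2
q = -12
(q + o(s(3, 2)))² = (-12 - 2)² = (-14)² = 196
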